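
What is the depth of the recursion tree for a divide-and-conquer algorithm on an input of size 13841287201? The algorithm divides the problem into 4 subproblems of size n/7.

For divide and conquer with division factor 7:

Problem sizes at each level:
Level 0: 13841287201
Level 1: 1977326743
Level 2: 282475249
Level 3: 40353607
Level 4: 5764801
Level 5: 823543
Level 6: 117649
Level 7: 16807
Level 8: 2401
Level 9: 343
Level 10: 49
Level 11: 7
Level 12: 1

The root is level 0 and the size-1 base case is level 12 (the tree spans levels 0 through 12, i.e. 13 levels counting the root), so the depth is the number of divisions: log_7(13841287201) = 12

The recursion tree depth is log_7(13841287201) = 12. At each level, the problem size is divided by 7, so it takes 12 divisions to reduce to a base case of size 1. The algorithm makes 4 recursive calls at each level.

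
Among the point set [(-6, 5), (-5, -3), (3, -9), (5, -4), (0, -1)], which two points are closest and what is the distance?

Computing all pairwise distances among 5 points:

d((-6, 5), (-5, -3)) = 8.0623
d((-6, 5), (3, -9)) = 16.6433
d((-6, 5), (5, -4)) = 14.2127
d((-6, 5), (0, -1)) = 8.4853
d((-5, -3), (3, -9)) = 10.0
d((-5, -3), (5, -4)) = 10.0499
d((-5, -3), (0, -1)) = 5.3852 <-- minimum
d((3, -9), (5, -4)) = 5.3852 <-- minimum
d((3, -9), (0, -1)) = 8.544
d((5, -4), (0, -1)) = 5.831

Minimum distance: 5.3852 (tie among 2 pairs: (-5, -3) and (0, -1); (3, -9) and (5, -4))

The minimum Euclidean distance is 5.3852. There is a tie: 2 pairs achieve this minimum — (-5, -3) and (0, -1); (3, -9) and (5, -4). Any of these is a valid closest pair. For 5 points, brute-force pairwise comparison is shown above. For large n, the divide-and-conquer algorithm (sort by x, recurse on halves, check the dividing strip) achieves O(n log n).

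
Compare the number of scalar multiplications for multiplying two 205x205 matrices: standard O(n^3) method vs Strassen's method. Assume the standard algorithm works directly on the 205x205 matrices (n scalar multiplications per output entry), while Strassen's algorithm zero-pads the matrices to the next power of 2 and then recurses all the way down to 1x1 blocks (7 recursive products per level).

Matrix multiplication for 205x205 matrices:

Strassen's algorithm requires power-of-2 dimensions. Pad 205x205 to 256x256 (next power of 2).

Standard algorithm: 205^3 = 8615125 multiplications
Strassen's algorithm: 7^(log2(256)) = 7^8 = 5764801 multiplications
Savings: 8615125 - 5764801 = 2850324 multiplications

Standard: 8615125 multiplications (205^3). Strassen: 5764801 multiplications (7^8, after padding to 256x256). Strassen reduces 8 recursive multiplications to 7 at each level.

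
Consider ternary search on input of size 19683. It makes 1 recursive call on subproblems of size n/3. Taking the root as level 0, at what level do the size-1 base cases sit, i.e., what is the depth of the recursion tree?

For divide and conquer with division factor 3:

Problem sizes at each level:
Level 0: 19683
Level 1: 6561
Level 2: 2187
Level 3: 729
Level 4: 243
Level 5: 81
Level 6: 27
Level 7: 9
Level 8: 3
Level 9: 1

The root is level 0 and the size-1 base case is level 9 (the tree spans levels 0 through 9, i.e. 10 levels counting the root), so the depth is the number of divisions: log_3(19683) = 9

The recursion tree depth is log_3(19683) = 9. At each level, the problem size is divided by 3, so it takes 9 divisions to reduce to a base case of size 1. The algorithm makes 1 recursive call at each level.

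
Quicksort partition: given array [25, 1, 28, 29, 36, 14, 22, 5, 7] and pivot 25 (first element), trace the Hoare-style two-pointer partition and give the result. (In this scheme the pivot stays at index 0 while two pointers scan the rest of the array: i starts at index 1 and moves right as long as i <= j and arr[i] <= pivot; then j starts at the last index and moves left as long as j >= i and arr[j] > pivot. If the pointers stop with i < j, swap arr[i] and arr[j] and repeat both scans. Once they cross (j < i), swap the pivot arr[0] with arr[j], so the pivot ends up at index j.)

Hoare-style two-pointer partition with pivot = 25:

Initial array: [25, 1, 28, 29, 36, 14, 22, 5, 7]

Pointers start at i = 1, j = 8.
i stops at index 2 (arr[2]=28 > 25), j stops at index 8 (arr[8]=7 <= 25): swap arr[2] and arr[8], array becomes [25, 1, 7, 29, 36, 14, 22, 5, 28]
i stops at index 3 (arr[3]=29 > 25), j stops at index 7 (arr[7]=5 <= 25): swap arr[3] and arr[7], array becomes [25, 1, 7, 5, 36, 14, 22, 29, 28]
i stops at index 4 (arr[4]=36 > 25), j stops at index 6 (arr[6]=22 <= 25): swap arr[4] and arr[6], array becomes [25, 1, 7, 5, 22, 14, 36, 29, 28]
i ends at 6, j ends at 5: the pointers have crossed (j < i), so scanning stops.

Swap pivot arr[0] with arr[5] to place pivot at position 5: [14, 1, 7, 5, 22, 25, 36, 29, 28]
Pivot position: 5

After partitioning with pivot 25, the array becomes [14, 1, 7, 5, 22, 25, 36, 29, 28]. The pivot is placed at index 5. All elements to the left of the pivot are <= 25, and all elements to the right are > 25.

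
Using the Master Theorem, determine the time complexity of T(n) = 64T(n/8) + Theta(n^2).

Master Theorem for T(n) = 64T(n/8) + O(n^2):

a = 64, b = 8, c = 2
log_b(a) = log_8(64) = 2.0000

Case 2: c = 2 = log_8(64) = 2.0000
T(n) = O(n^2 log n) = O(n^2 log n)

For T(n) = 64T(n/8) + O(n^2): log_8(64) = 2.0000. This is Case 2 of the Master Theorem (c = log_b(a), equal work at all levels), giving O(n^2 log n).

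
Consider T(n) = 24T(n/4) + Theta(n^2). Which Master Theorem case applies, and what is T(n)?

Master Theorem for T(n) = 24T(n/4) + O(n^2):

a = 24, b = 4, c = 2
log_b(a) = log_4(24) = 2.2925

Case 1: c = 2 < log_4(24) = 2.2925
T(n) = O(n^(log_4 24))

For T(n) = 24T(n/4) + O(n^2): log_4(24) = 2.2925. This is Case 1 of the Master Theorem (c < log_b(a), work dominated by leaves), giving O(n^(log_4 24)).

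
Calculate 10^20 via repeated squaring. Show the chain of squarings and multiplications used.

Computing 10^20 by squaring (build up from 10^1; each line after the first costs one multiplication):

10^1 = 10
10^2 = (10^1)^2 = 10^2 = 100
10^4 = (10^2)^2 = 100^2 = 10000
10^5 = 10 * 10^4 = 10 * 10000 = 100000
10^10 = (10^5)^2 = 100000^2 = 10000000000
10^20 = (10^10)^2 = 10000000000^2 = 100000000000000000000

Result: 100000000000000000000
Multiplications needed: 5 (5 lines after 10^1)

10^20 = 100000000000000000000. Using exponentiation by squaring, this requires 5 multiplications. The key idea: if the exponent is even, square the half-power; if odd, multiply by the base once.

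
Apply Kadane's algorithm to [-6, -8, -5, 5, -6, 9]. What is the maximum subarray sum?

Using Kadane's algorithm on [-6, -8, -5, 5, -6, 9]:

Scanning through the array:
Position 1 (value -8): max_ending_here = -8, max_so_far = -6
Position 2 (value -5): max_ending_here = -5, max_so_far = -5
Position 3 (value 5): max_ending_here = 5, max_so_far = 5
Position 4 (value -6): max_ending_here = -1, max_so_far = 5
Position 5 (value 9): max_ending_here = 9, max_so_far = 9

Maximum subarray: [9]
Maximum sum: 9

The maximum subarray is [9] with sum 9. This subarray runs from index 5 to index 5.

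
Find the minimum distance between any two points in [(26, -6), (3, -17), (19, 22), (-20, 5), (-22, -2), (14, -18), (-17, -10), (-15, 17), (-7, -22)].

Computing all pairwise distances among 9 points:

d((26, -6), (3, -17)) = 25.4951
d((26, -6), (19, 22)) = 28.8617
d((26, -6), (-20, 5)) = 47.2969
d((26, -6), (-22, -2)) = 48.1664
d((26, -6), (14, -18)) = 16.9706
d((26, -6), (-17, -10)) = 43.1856
d((26, -6), (-15, 17)) = 47.0106
d((26, -6), (-7, -22)) = 36.6742
d((3, -17), (19, 22)) = 42.1545
d((3, -17), (-20, 5)) = 31.8277
d((3, -17), (-22, -2)) = 29.1548
d((3, -17), (14, -18)) = 11.0454
d((3, -17), (-17, -10)) = 21.1896
d((3, -17), (-15, 17)) = 38.4708
d((3, -17), (-7, -22)) = 11.1803
d((19, 22), (-20, 5)) = 42.5441
d((19, 22), (-22, -2)) = 47.5079
d((19, 22), (14, -18)) = 40.3113
d((19, 22), (-17, -10)) = 48.1664
d((19, 22), (-15, 17)) = 34.3657
d((19, 22), (-7, -22)) = 51.1077
d((-20, 5), (-22, -2)) = 7.2801 <-- minimum
d((-20, 5), (14, -18)) = 41.0488
d((-20, 5), (-17, -10)) = 15.2971
d((-20, 5), (-15, 17)) = 13.0
d((-20, 5), (-7, -22)) = 29.9666
d((-22, -2), (14, -18)) = 39.3954
d((-22, -2), (-17, -10)) = 9.434
d((-22, -2), (-15, 17)) = 20.2485
d((-22, -2), (-7, -22)) = 25.0
d((14, -18), (-17, -10)) = 32.0156
d((14, -18), (-15, 17)) = 45.4533
d((14, -18), (-7, -22)) = 21.3776
d((-17, -10), (-15, 17)) = 27.074
d((-17, -10), (-7, -22)) = 15.6205
d((-15, 17), (-7, -22)) = 39.8121

Closest pair: (-20, 5) and (-22, -2) with distance 7.2801

The closest pair is (-20, 5) and (-22, -2) with Euclidean distance 7.2801. For 9 points, brute-force pairwise comparison is shown above. For large n, the divide-and-conquer algorithm (sort by x, recurse on halves, check the dividing strip) achieves O(n log n).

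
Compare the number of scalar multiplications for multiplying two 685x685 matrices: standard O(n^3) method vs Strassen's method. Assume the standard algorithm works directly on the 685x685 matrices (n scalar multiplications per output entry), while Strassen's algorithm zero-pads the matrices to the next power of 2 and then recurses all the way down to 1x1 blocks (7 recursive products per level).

Matrix multiplication for 685x685 matrices:

Strassen's algorithm requires power-of-2 dimensions. Pad 685x685 to 1024x1024 (next power of 2).

Standard algorithm: 685^3 = 321419125 multiplications
Strassen's algorithm: 7^(log2(1024)) = 7^10 = 282475249 multiplications
Savings: 321419125 - 282475249 = 38943876 multiplications

Standard: 321419125 multiplications (685^3). Strassen: 282475249 multiplications (7^10, after padding to 1024x1024). Strassen reduces 8 recursive multiplications to 7 at each level.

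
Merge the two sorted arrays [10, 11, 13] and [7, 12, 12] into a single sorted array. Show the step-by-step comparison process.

Merging process:

Compare 10 vs 7: take 7 from right. Merged: [7]
Compare 10 vs 12: take 10 from left. Merged: [7, 10]
Compare 11 vs 12: take 11 from left. Merged: [7, 10, 11]
Compare 13 vs 12: take 12 from right. Merged: [7, 10, 11, 12]
Compare 13 vs 12: take 12 from right. Merged: [7, 10, 11, 12, 12]
Append remaining from left: [13]. Merged: [7, 10, 11, 12, 12, 13]

Final merged array: [7, 10, 11, 12, 12, 13]
Total comparisons: 5

The merged array is [7, 10, 11, 12, 12, 13], requiring 5 comparisons. The merge step runs in O(n) time where n is the total number of elements.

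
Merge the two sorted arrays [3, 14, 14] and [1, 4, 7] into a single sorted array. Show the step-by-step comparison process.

Merging process:

Compare 3 vs 1: take 1 from right. Merged: [1]
Compare 3 vs 4: take 3 from left. Merged: [1, 3]
Compare 14 vs 4: take 4 from right. Merged: [1, 3, 4]
Compare 14 vs 7: take 7 from right. Merged: [1, 3, 4, 7]
Append remaining from left: [14, 14]. Merged: [1, 3, 4, 7, 14, 14]

Final merged array: [1, 3, 4, 7, 14, 14]
Total comparisons: 4

The merged array is [1, 3, 4, 7, 14, 14], requiring 4 comparisons. The merge step runs in O(n) time where n is the total number of elements.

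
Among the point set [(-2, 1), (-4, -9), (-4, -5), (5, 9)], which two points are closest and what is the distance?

Computing all pairwise distances among 4 points:

d((-2, 1), (-4, -9)) = 10.198
d((-2, 1), (-4, -5)) = 6.3246
d((-2, 1), (5, 9)) = 10.6301
d((-4, -9), (-4, -5)) = 4.0 <-- minimum
d((-4, -9), (5, 9)) = 20.1246
d((-4, -5), (5, 9)) = 16.6433

Closest pair: (-4, -9) and (-4, -5) with distance 4.0

The closest pair is (-4, -9) and (-4, -5) with Euclidean distance 4.0. For 4 points, brute-force pairwise comparison is shown above. For large n, the divide-and-conquer algorithm (sort by x, recurse on halves, check the dividing strip) achieves O(n log n).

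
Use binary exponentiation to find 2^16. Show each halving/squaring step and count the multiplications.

Computing 2^16 by squaring (build up from 2^1; each line after the first costs one multiplication):

2^1 = 2
2^2 = (2^1)^2 = 2^2 = 4
2^4 = (2^2)^2 = 4^2 = 16
2^8 = (2^4)^2 = 16^2 = 256
2^16 = (2^8)^2 = 256^2 = 65536

Result: 65536
Multiplications needed: 4 (4 lines after 2^1)

2^16 = 65536. Using exponentiation by squaring, this requires 4 multiplications. The key idea: if the exponent is even, square the half-power; if odd, multiply by the base once.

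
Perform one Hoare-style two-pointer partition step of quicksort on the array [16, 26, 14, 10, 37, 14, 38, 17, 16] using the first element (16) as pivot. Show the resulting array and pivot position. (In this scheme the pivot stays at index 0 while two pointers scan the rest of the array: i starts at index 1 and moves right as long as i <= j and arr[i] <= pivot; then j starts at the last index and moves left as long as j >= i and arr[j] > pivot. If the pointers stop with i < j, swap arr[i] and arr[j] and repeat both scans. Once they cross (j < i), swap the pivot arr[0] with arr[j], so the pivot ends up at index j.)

Hoare-style two-pointer partition with pivot = 16:

Initial array: [16, 26, 14, 10, 37, 14, 38, 17, 16]

Pointers start at i = 1, j = 8.
i stops at index 1 (arr[1]=26 > 16), j stops at index 8 (arr[8]=16 <= 16): swap arr[1] and arr[8], array becomes [16, 16, 14, 10, 37, 14, 38, 17, 26]
i stops at index 4 (arr[4]=37 > 16), j stops at index 5 (arr[5]=14 <= 16): swap arr[4] and arr[5], array becomes [16, 16, 14, 10, 14, 37, 38, 17, 26]
i ends at 5, j ends at 4: the pointers have crossed (j < i), so scanning stops.

Swap pivot arr[0] with arr[4] to place pivot at position 4: [14, 16, 14, 10, 16, 37, 38, 17, 26]
Pivot position: 4

After partitioning with pivot 16, the array becomes [14, 16, 14, 10, 16, 37, 38, 17, 26]. The pivot is placed at index 4. All elements to the left of the pivot are <= 16, and all elements to the right are > 16.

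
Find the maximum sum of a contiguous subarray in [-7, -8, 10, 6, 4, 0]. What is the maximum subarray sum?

Using Kadane's algorithm on [-7, -8, 10, 6, 4, 0]:

Scanning through the array:
Position 1 (value -8): max_ending_here = -8, max_so_far = -7
Position 2 (value 10): max_ending_here = 10, max_so_far = 10
Position 3 (value 6): max_ending_here = 16, max_so_far = 16
Position 4 (value 4): max_ending_here = 20, max_so_far = 20
Position 5 (value 0): max_ending_here = 20, max_so_far = 20

Maximum subarray: [10, 6, 4]
Maximum sum: 20

The maximum subarray is [10, 6, 4] with sum 20. This subarray runs from index 2 to index 4.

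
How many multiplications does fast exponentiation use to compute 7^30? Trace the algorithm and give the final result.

Computing 7^30 by squaring (build up from 7^1; each line after the first costs one multiplication):

7^1 = 7
7^2 = (7^1)^2 = 7^2 = 49
7^3 = 7 * 7^2 = 7 * 49 = 343
7^6 = (7^3)^2 = 343^2 = 117649
7^7 = 7 * 7^6 = 7 * 117649 = 823543
7^14 = (7^7)^2 = 823543^2 = 678223072849
7^15 = 7 * 7^14 = 7 * 678223072849 = 4747561509943
7^30 = (7^15)^2 = 4747561509943^2 = 22539340290692258087863249

Result: 22539340290692258087863249
Multiplications needed: 7 (7 lines after 7^1)

7^30 = 22539340290692258087863249. Using exponentiation by squaring, this requires 7 multiplications. The key idea: if the exponent is even, square the half-power; if odd, multiply by the base once.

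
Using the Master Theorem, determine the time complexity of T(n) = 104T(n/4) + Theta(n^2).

Master Theorem for T(n) = 104T(n/4) + O(n^2):

a = 104, b = 4, c = 2
log_b(a) = log_4(104) = 3.3502

Case 1: c = 2 < log_4(104) = 3.3502
T(n) = O(n^(log_4 104))

For T(n) = 104T(n/4) + O(n^2): log_4(104) = 3.3502. This is Case 1 of the Master Theorem (c < log_b(a), work dominated by leaves), giving O(n^(log_4 104)).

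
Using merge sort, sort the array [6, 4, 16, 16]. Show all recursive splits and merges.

Merge sort trace:

Split: [6, 4, 16, 16] -> [6, 4] and [16, 16]
  Split: [6, 4] -> [6] and [4]
  Merge: [6] + [4] -> [4, 6]
  Split: [16, 16] -> [16] and [16]
  Merge: [16] + [16] -> [16, 16]
Merge: [4, 6] + [16, 16] -> [4, 6, 16, 16]

Final sorted array: [4, 6, 16, 16]

The merge sort proceeds by recursively splitting the array and merging sorted halves.
After all merges, the sorted array is [4, 6, 16, 16].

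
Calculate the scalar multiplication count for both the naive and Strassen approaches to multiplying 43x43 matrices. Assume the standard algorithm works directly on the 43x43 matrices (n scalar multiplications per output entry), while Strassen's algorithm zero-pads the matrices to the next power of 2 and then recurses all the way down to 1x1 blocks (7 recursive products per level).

Matrix multiplication for 43x43 matrices:

Strassen's algorithm requires power-of-2 dimensions. Pad 43x43 to 64x64 (next power of 2).

Standard algorithm: 43^3 = 79507 multiplications
Strassen's algorithm: 7^(log2(64)) = 7^6 = 117649 multiplications
Difference: 79507 - 117649 = -38142 (Strassen uses MORE here due to padding overhead — for small or just-over-power-of-2 n, padding can outweigh the per-level savings)

Standard: 79507 multiplications (43^3). Strassen: 117649 multiplications (7^6, after padding to 64x64). Strassen reduces 8 recursive multiplications to 7 at each level.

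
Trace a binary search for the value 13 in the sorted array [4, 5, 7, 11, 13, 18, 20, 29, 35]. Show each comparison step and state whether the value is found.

Binary search for 13 in [4, 5, 7, 11, 13, 18, 20, 29, 35]:

lo=0, hi=8, mid=4, arr[mid]=13 -> Found target at index 4!

Binary search finds 13 at index 4 after 1 comparisons. The search repeatedly halves the search space by comparing with the middle element.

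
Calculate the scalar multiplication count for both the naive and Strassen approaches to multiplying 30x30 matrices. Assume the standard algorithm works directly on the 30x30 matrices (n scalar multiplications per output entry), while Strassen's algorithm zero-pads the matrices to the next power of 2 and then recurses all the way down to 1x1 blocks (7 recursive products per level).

Matrix multiplication for 30x30 matrices:

Strassen's algorithm requires power-of-2 dimensions. Pad 30x30 to 32x32 (next power of 2).

Standard algorithm: 30^3 = 27000 multiplications
Strassen's algorithm: 7^(log2(32)) = 7^5 = 16807 multiplications
Savings: 27000 - 16807 = 10193 multiplications

Standard: 27000 multiplications (30^3). Strassen: 16807 multiplications (7^5, after padding to 32x32). Strassen reduces 8 recursive multiplications to 7 at each level.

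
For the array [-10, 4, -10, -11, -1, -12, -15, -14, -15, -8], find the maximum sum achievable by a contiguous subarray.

Using Kadane's algorithm on [-10, 4, -10, -11, -1, -12, -15, -14, -15, -8]:

Scanning through the array:
Position 1 (value 4): max_ending_here = 4, max_so_far = 4
Position 2 (value -10): max_ending_here = -6, max_so_far = 4
Position 3 (value -11): max_ending_here = -11, max_so_far = 4
Position 4 (value -1): max_ending_here = -1, max_so_far = 4
Position 5 (value -12): max_ending_here = -12, max_so_far = 4
Position 6 (value -15): max_ending_here = -15, max_so_far = 4
Position 7 (value -14): max_ending_here = -14, max_so_far = 4
Position 8 (value -15): max_ending_here = -15, max_so_far = 4
Position 9 (value -8): max_ending_here = -8, max_so_far = 4

Maximum subarray: [4]
Maximum sum: 4

The maximum subarray is [4] with sum 4. This subarray runs from index 1 to index 1.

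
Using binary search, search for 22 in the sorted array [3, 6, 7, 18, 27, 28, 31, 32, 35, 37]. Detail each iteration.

Binary search for 22 in [3, 6, 7, 18, 27, 28, 31, 32, 35, 37]:

lo=0, hi=9, mid=4, arr[mid]=27 -> 27 > 22, search left half
lo=0, hi=3, mid=1, arr[mid]=6 -> 6 < 22, search right half
lo=2, hi=3, mid=2, arr[mid]=7 -> 7 < 22, search right half
lo=3, hi=3, mid=3, arr[mid]=18 -> 18 < 22, search right half
lo=4 > hi=3, target 22 not found

Binary search determines that 22 is not in the array after 4 comparisons. The search space was exhausted without finding the target.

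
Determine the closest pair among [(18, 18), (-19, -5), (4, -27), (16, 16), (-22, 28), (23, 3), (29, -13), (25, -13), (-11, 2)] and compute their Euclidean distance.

Computing all pairwise distances among 9 points:

d((18, 18), (-19, -5)) = 43.566
d((18, 18), (4, -27)) = 47.1275
d((18, 18), (16, 16)) = 2.8284 <-- minimum
d((18, 18), (-22, 28)) = 41.2311
d((18, 18), (23, 3)) = 15.8114
d((18, 18), (29, -13)) = 32.8938
d((18, 18), (25, -13)) = 31.7805
d((18, 18), (-11, 2)) = 33.121
d((-19, -5), (4, -27)) = 31.8277
d((-19, -5), (16, 16)) = 40.8167
d((-19, -5), (-22, 28)) = 33.1361
d((-19, -5), (23, 3)) = 42.7551
d((-19, -5), (29, -13)) = 48.6621
d((-19, -5), (25, -13)) = 44.7214
d((-19, -5), (-11, 2)) = 10.6301
d((4, -27), (16, 16)) = 44.643
d((4, -27), (-22, 28)) = 60.8358
d((4, -27), (23, 3)) = 35.5106
d((4, -27), (29, -13)) = 28.6531
d((4, -27), (25, -13)) = 25.2389
d((4, -27), (-11, 2)) = 32.6497
d((16, 16), (-22, 28)) = 39.8497
d((16, 16), (23, 3)) = 14.7648
d((16, 16), (29, -13)) = 31.7805
d((16, 16), (25, -13)) = 30.3645
d((16, 16), (-11, 2)) = 30.4138
d((-22, 28), (23, 3)) = 51.4782
d((-22, 28), (29, -13)) = 65.437
d((-22, 28), (25, -13)) = 62.3699
d((-22, 28), (-11, 2)) = 28.2312
d((23, 3), (29, -13)) = 17.088
d((23, 3), (25, -13)) = 16.1245
d((23, 3), (-11, 2)) = 34.0147
d((29, -13), (25, -13)) = 4.0
d((29, -13), (-11, 2)) = 42.72
d((25, -13), (-11, 2)) = 39.0

Closest pair: (18, 18) and (16, 16) with distance 2.8284

The closest pair is (18, 18) and (16, 16) with Euclidean distance 2.8284. For 9 points, brute-force pairwise comparison is shown above. For large n, the divide-and-conquer algorithm (sort by x, recurse on halves, check the dividing strip) achieves O(n log n).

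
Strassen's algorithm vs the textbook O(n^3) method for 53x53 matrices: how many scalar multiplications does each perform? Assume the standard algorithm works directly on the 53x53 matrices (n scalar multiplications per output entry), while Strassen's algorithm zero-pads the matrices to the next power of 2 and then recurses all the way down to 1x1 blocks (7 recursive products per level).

Matrix multiplication for 53x53 matrices:

Strassen's algorithm requires power-of-2 dimensions. Pad 53x53 to 64x64 (next power of 2).

Standard algorithm: 53^3 = 148877 multiplications
Strassen's algorithm: 7^(log2(64)) = 7^6 = 117649 multiplications
Savings: 148877 - 117649 = 31228 multiplications

Standard: 148877 multiplications (53^3). Strassen: 117649 multiplications (7^6, after padding to 64x64). Strassen reduces 8 recursive multiplications to 7 at each level.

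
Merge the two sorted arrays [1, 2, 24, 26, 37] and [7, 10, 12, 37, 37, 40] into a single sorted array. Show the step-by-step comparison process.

Merging process:

Compare 1 vs 7: take 1 from left. Merged: [1]
Compare 2 vs 7: take 2 from left. Merged: [1, 2]
Compare 24 vs 7: take 7 from right. Merged: [1, 2, 7]
Compare 24 vs 10: take 10 from right. Merged: [1, 2, 7, 10]
Compare 24 vs 12: take 12 from right. Merged: [1, 2, 7, 10, 12]
Compare 24 vs 37: take 24 from left. Merged: [1, 2, 7, 10, 12, 24]
Compare 26 vs 37: take 26 from left. Merged: [1, 2, 7, 10, 12, 24, 26]
Compare 37 vs 37: take 37 from left. Merged: [1, 2, 7, 10, 12, 24, 26, 37]
Append remaining from right: [37, 37, 40]. Merged: [1, 2, 7, 10, 12, 24, 26, 37, 37, 37, 40]

Final merged array: [1, 2, 7, 10, 12, 24, 26, 37, 37, 37, 40]
Total comparisons: 8

The merged array is [1, 2, 7, 10, 12, 24, 26, 37, 37, 37, 40], requiring 8 comparisons. The merge step runs in O(n) time where n is the total number of elements.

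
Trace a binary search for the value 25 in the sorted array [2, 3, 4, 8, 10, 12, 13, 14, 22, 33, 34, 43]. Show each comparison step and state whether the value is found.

Binary search for 25 in [2, 3, 4, 8, 10, 12, 13, 14, 22, 33, 34, 43]:

lo=0, hi=11, mid=5, arr[mid]=12 -> 12 < 25, search right half
lo=6, hi=11, mid=8, arr[mid]=22 -> 22 < 25, search right half
lo=9, hi=11, mid=10, arr[mid]=34 -> 34 > 25, search left half
lo=9, hi=9, mid=9, arr[mid]=33 -> 33 > 25, search left half
lo=9 > hi=8, target 25 not found

Binary search determines that 25 is not in the array after 4 comparisons. The search space was exhausted without finding the target.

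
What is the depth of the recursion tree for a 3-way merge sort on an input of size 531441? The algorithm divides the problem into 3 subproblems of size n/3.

For divide and conquer with division factor 3:

Problem sizes at each level:
Level 0: 531441
Level 1: 177147
Level 2: 59049
Level 3: 19683
Level 4: 6561
Level 5: 2187
Level 6: 729
Level 7: 243
Level 8: 81
Level 9: 27
Level 10: 9
Level 11: 3
Level 12: 1

The root is level 0 and the size-1 base case is level 12 (the tree spans levels 0 through 12, i.e. 13 levels counting the root), so the depth is the number of divisions: log_3(531441) = 12

The recursion tree depth is log_3(531441) = 12. At each level, the problem size is divided by 3, so it takes 12 divisions to reduce to a base case of size 1. The algorithm makes 3 recursive calls at each level.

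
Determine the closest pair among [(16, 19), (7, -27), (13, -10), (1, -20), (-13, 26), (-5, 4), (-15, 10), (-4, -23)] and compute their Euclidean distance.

Computing all pairwise distances among 8 points:

d((16, 19), (7, -27)) = 46.8722
d((16, 19), (13, -10)) = 29.1548
d((16, 19), (1, -20)) = 41.7852
d((16, 19), (-13, 26)) = 29.8329
d((16, 19), (-5, 4)) = 25.807
d((16, 19), (-15, 10)) = 32.28
d((16, 19), (-4, -23)) = 46.5188
d((7, -27), (13, -10)) = 18.0278
d((7, -27), (1, -20)) = 9.2195
d((7, -27), (-13, 26)) = 56.648
d((7, -27), (-5, 4)) = 33.2415
d((7, -27), (-15, 10)) = 43.0465
d((7, -27), (-4, -23)) = 11.7047
d((13, -10), (1, -20)) = 15.6205
d((13, -10), (-13, 26)) = 44.4072
d((13, -10), (-5, 4)) = 22.8035
d((13, -10), (-15, 10)) = 34.4093
d((13, -10), (-4, -23)) = 21.4009
d((1, -20), (-13, 26)) = 48.0833
d((1, -20), (-5, 4)) = 24.7386
d((1, -20), (-15, 10)) = 34.0
d((1, -20), (-4, -23)) = 5.831 <-- minimum
d((-13, 26), (-5, 4)) = 23.4094
d((-13, 26), (-15, 10)) = 16.1245
d((-13, 26), (-4, -23)) = 49.8197
d((-5, 4), (-15, 10)) = 11.6619
d((-5, 4), (-4, -23)) = 27.0185
d((-15, 10), (-4, -23)) = 34.7851

Closest pair: (1, -20) and (-4, -23) with distance 5.831

The closest pair is (1, -20) and (-4, -23) with Euclidean distance 5.831. For 8 points, brute-force pairwise comparison is shown above. For large n, the divide-and-conquer algorithm (sort by x, recurse on halves, check the dividing strip) achieves O(n log n).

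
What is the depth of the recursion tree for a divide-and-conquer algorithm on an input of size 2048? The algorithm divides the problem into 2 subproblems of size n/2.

For divide and conquer with division factor 2:

Problem sizes at each level:
Level 0: 2048
Level 1: 1024
Level 2: 512
Level 3: 256
Level 4: 128
Level 5: 64
Level 6: 32
Level 7: 16
Level 8: 8
Level 9: 4
Level 10: 2
Level 11: 1

The root is level 0 and the size-1 base case is level 11 (the tree spans levels 0 through 11, i.e. 12 levels counting the root), so the depth is the number of divisions: log_2(2048) = 11

The recursion tree depth is log_2(2048) = 11. At each level, the problem size is divided by 2, so it takes 11 divisions to reduce to a base case of size 1. The algorithm makes 2 recursive calls at each level.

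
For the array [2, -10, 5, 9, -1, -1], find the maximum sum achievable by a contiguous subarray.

Using Kadane's algorithm on [2, -10, 5, 9, -1, -1]:

Scanning through the array:
Position 1 (value -10): max_ending_here = -8, max_so_far = 2
Position 2 (value 5): max_ending_here = 5, max_so_far = 5
Position 3 (value 9): max_ending_here = 14, max_so_far = 14
Position 4 (value -1): max_ending_here = 13, max_so_far = 14
Position 5 (value -1): max_ending_here = 12, max_so_far = 14

Maximum subarray: [5, 9]
Maximum sum: 14

The maximum subarray is [5, 9] with sum 14. This subarray runs from index 2 to index 3.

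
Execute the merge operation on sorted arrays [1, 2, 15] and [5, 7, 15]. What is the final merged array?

Merging process:

Compare 1 vs 5: take 1 from left. Merged: [1]
Compare 2 vs 5: take 2 from left. Merged: [1, 2]
Compare 15 vs 5: take 5 from right. Merged: [1, 2, 5]
Compare 15 vs 7: take 7 from right. Merged: [1, 2, 5, 7]
Compare 15 vs 15: take 15 from left. Merged: [1, 2, 5, 7, 15]
Append remaining from right: [15]. Merged: [1, 2, 5, 7, 15, 15]

Final merged array: [1, 2, 5, 7, 15, 15]
Total comparisons: 5

The merged array is [1, 2, 5, 7, 15, 15], requiring 5 comparisons. The merge step runs in O(n) time where n is the total number of elements.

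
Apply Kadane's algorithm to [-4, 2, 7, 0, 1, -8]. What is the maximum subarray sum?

Using Kadane's algorithm on [-4, 2, 7, 0, 1, -8]:

Scanning through the array:
Position 1 (value 2): max_ending_here = 2, max_so_far = 2
Position 2 (value 7): max_ending_here = 9, max_so_far = 9
Position 3 (value 0): max_ending_here = 9, max_so_far = 9
Position 4 (value 1): max_ending_here = 10, max_so_far = 10
Position 5 (value -8): max_ending_here = 2, max_so_far = 10

Maximum subarray: [2, 7, 0, 1]
Maximum sum: 10

The maximum subarray is [2, 7, 0, 1] with sum 10. This subarray runs from index 1 to index 4.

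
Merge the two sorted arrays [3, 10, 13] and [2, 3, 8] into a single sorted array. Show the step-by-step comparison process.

Merging process:

Compare 3 vs 2: take 2 from right. Merged: [2]
Compare 3 vs 3: take 3 from left. Merged: [2, 3]
Compare 10 vs 3: take 3 from right. Merged: [2, 3, 3]
Compare 10 vs 8: take 8 from right. Merged: [2, 3, 3, 8]
Append remaining from left: [10, 13]. Merged: [2, 3, 3, 8, 10, 13]

Final merged array: [2, 3, 3, 8, 10, 13]
Total comparisons: 4

The merged array is [2, 3, 3, 8, 10, 13], requiring 4 comparisons. The merge step runs in O(n) time where n is the total number of elements.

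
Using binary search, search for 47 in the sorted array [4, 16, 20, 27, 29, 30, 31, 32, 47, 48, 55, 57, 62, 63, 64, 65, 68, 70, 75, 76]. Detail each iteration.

Binary search for 47 in [4, 16, 20, 27, 29, 30, 31, 32, 47, 48, 55, 57, 62, 63, 64, 65, 68, 70, 75, 76]:

lo=0, hi=19, mid=9, arr[mid]=48 -> 48 > 47, search left half
lo=0, hi=8, mid=4, arr[mid]=29 -> 29 < 47, search right half
lo=5, hi=8, mid=6, arr[mid]=31 -> 31 < 47, search right half
lo=7, hi=8, mid=7, arr[mid]=32 -> 32 < 47, search right half
lo=8, hi=8, mid=8, arr[mid]=47 -> Found target at index 8!

Binary search finds 47 at index 8 after 5 comparisons. The search repeatedly halves the search space by comparing with the middle element.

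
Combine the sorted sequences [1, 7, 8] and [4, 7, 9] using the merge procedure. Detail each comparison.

Merging process:

Compare 1 vs 4: take 1 from left. Merged: [1]
Compare 7 vs 4: take 4 from right. Merged: [1, 4]
Compare 7 vs 7: take 7 from left. Merged: [1, 4, 7]
Compare 8 vs 7: take 7 from right. Merged: [1, 4, 7, 7]
Compare 8 vs 9: take 8 from left. Merged: [1, 4, 7, 7, 8]
Append remaining from right: [9]. Merged: [1, 4, 7, 7, 8, 9]

Final merged array: [1, 4, 7, 7, 8, 9]
Total comparisons: 5

The merged array is [1, 4, 7, 7, 8, 9], requiring 5 comparisons. The merge step runs in O(n) time where n is the total number of elements.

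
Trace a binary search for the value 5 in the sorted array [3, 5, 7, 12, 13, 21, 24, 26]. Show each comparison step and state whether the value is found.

Binary search for 5 in [3, 5, 7, 12, 13, 21, 24, 26]:

lo=0, hi=7, mid=3, arr[mid]=12 -> 12 > 5, search left half
lo=0, hi=2, mid=1, arr[mid]=5 -> Found target at index 1!

Binary search finds 5 at index 1 after 2 comparisons. The search repeatedly halves the search space by comparing with the middle element.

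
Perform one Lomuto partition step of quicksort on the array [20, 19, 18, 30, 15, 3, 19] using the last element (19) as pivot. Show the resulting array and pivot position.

Lomuto partition with pivot = 19:

Initial array: [20, 19, 18, 30, 15, 3, 19]

arr[0]=20 > 19: no swap
arr[1]=19 <= 19: swap with position 0, array becomes [19, 20, 18, 30, 15, 3, 19]
arr[2]=18 <= 19: swap with position 1, array becomes [19, 18, 20, 30, 15, 3, 19]
arr[3]=30 > 19: no swap
arr[4]=15 <= 19: swap with position 2, array becomes [19, 18, 15, 30, 20, 3, 19]
arr[5]=3 <= 19: swap with position 3, array becomes [19, 18, 15, 3, 20, 30, 19]

Place pivot at position 4: [19, 18, 15, 3, 19, 30, 20]
Pivot position: 4

After partitioning with pivot 19, the array becomes [19, 18, 15, 3, 19, 30, 20]. The pivot is placed at index 4. All elements to the left of the pivot are <= 19, and all elements to the right are > 19.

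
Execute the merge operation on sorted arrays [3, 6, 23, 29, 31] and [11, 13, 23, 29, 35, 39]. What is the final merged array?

Merging process:

Compare 3 vs 11: take 3 from left. Merged: [3]
Compare 6 vs 11: take 6 from left. Merged: [3, 6]
Compare 23 vs 11: take 11 from right. Merged: [3, 6, 11]
Compare 23 vs 13: take 13 from right. Merged: [3, 6, 11, 13]
Compare 23 vs 23: take 23 from left. Merged: [3, 6, 11, 13, 23]
Compare 29 vs 23: take 23 from right. Merged: [3, 6, 11, 13, 23, 23]
Compare 29 vs 29: take 29 from left. Merged: [3, 6, 11, 13, 23, 23, 29]
Compare 31 vs 29: take 29 from right. Merged: [3, 6, 11, 13, 23, 23, 29, 29]
Compare 31 vs 35: take 31 from left. Merged: [3, 6, 11, 13, 23, 23, 29, 29, 31]
Append remaining from right: [35, 39]. Merged: [3, 6, 11, 13, 23, 23, 29, 29, 31, 35, 39]

Final merged array: [3, 6, 11, 13, 23, 23, 29, 29, 31, 35, 39]
Total comparisons: 9

The merged array is [3, 6, 11, 13, 23, 23, 29, 29, 31, 35, 39], requiring 9 comparisons. The merge step runs in O(n) time where n is the total number of elements.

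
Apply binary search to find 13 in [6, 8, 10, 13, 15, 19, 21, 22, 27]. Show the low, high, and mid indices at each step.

Binary search for 13 in [6, 8, 10, 13, 15, 19, 21, 22, 27]:

lo=0, hi=8, mid=4, arr[mid]=15 -> 15 > 13, search left half
lo=0, hi=3, mid=1, arr[mid]=8 -> 8 < 13, search right half
lo=2, hi=3, mid=2, arr[mid]=10 -> 10 < 13, search right half
lo=3, hi=3, mid=3, arr[mid]=13 -> Found target at index 3!

Binary search finds 13 at index 3 after 4 comparisons. The search repeatedly halves the search space by comparing with the middle element.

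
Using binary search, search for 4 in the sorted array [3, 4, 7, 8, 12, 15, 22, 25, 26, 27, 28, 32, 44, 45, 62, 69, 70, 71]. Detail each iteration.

Binary search for 4 in [3, 4, 7, 8, 12, 15, 22, 25, 26, 27, 28, 32, 44, 45, 62, 69, 70, 71]:

lo=0, hi=17, mid=8, arr[mid]=26 -> 26 > 4, search left half
lo=0, hi=7, mid=3, arr[mid]=8 -> 8 > 4, search left half
lo=0, hi=2, mid=1, arr[mid]=4 -> Found target at index 1!

Binary search finds 4 at index 1 after 3 comparisons. The search repeatedly halves the search space by comparing with the middle element.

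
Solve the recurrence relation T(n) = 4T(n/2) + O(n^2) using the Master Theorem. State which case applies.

Master Theorem for T(n) = 4T(n/2) + O(n^2):

a = 4, b = 2, c = 2
log_b(a) = log_2(4) = 2.0000

Case 2: c = 2 = log_2(4) = 2.0000
T(n) = O(n^2 log n) = O(n^2 log n)

For T(n) = 4T(n/2) + O(n^2): log_2(4) = 2.0000. This is Case 2 of the Master Theorem (c = log_b(a), equal work at all levels), giving O(n^2 log n).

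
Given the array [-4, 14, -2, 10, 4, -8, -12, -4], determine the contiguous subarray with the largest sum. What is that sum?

Using Kadane's algorithm on [-4, 14, -2, 10, 4, -8, -12, -4]:

Scanning through the array:
Position 1 (value 14): max_ending_here = 14, max_so_far = 14
Position 2 (value -2): max_ending_here = 12, max_so_far = 14
Position 3 (value 10): max_ending_here = 22, max_so_far = 22
Position 4 (value 4): max_ending_here = 26, max_so_far = 26
Position 5 (value -8): max_ending_here = 18, max_so_far = 26
Position 6 (value -12): max_ending_here = 6, max_so_far = 26
Position 7 (value -4): max_ending_here = 2, max_so_far = 26

Maximum subarray: [14, -2, 10, 4]
Maximum sum: 26

The maximum subarray is [14, -2, 10, 4] with sum 26. This subarray runs from index 1 to index 4.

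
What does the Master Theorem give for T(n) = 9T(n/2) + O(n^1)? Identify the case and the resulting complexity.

Master Theorem for T(n) = 9T(n/2) + O(n^1):

a = 9, b = 2, c = 1
log_b(a) = log_2(9) = 3.1699

Case 1: c = 1 < log_2(9) = 3.1699
T(n) = O(n^(log_2 9))

For T(n) = 9T(n/2) + O(n^1): log_2(9) = 3.1699. This is Case 1 of the Master Theorem (c < log_b(a), work dominated by leaves), giving O(n^(log_2 9)).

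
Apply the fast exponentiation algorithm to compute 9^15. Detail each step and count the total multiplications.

Computing 9^15 by squaring (build up from 9^1; each line after the first costs one multiplication):

9^1 = 9
9^2 = (9^1)^2 = 9^2 = 81
9^3 = 9 * 9^2 = 9 * 81 = 729
9^6 = (9^3)^2 = 729^2 = 531441
9^7 = 9 * 9^6 = 9 * 531441 = 4782969
9^14 = (9^7)^2 = 4782969^2 = 22876792454961
9^15 = 9 * 9^14 = 9 * 22876792454961 = 205891132094649

Result: 205891132094649
Multiplications needed: 6 (6 lines after 9^1)

9^15 = 205891132094649. Using exponentiation by squaring, this requires 6 multiplications. The key idea: if the exponent is even, square the half-power; if odd, multiply by the base once.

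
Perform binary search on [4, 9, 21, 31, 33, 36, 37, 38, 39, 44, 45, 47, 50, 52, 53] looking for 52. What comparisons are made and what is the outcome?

Binary search for 52 in [4, 9, 21, 31, 33, 36, 37, 38, 39, 44, 45, 47, 50, 52, 53]:

lo=0, hi=14, mid=7, arr[mid]=38 -> 38 < 52, search right half
lo=8, hi=14, mid=11, arr[mid]=47 -> 47 < 52, search right half
lo=12, hi=14, mid=13, arr[mid]=52 -> Found target at index 13!

Binary search finds 52 at index 13 after 3 comparisons. The search repeatedly halves the search space by comparing with the middle element.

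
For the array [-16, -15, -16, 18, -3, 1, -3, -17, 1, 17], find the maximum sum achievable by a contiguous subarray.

Using Kadane's algorithm on [-16, -15, -16, 18, -3, 1, -3, -17, 1, 17]:

Scanning through the array:
Position 1 (value -15): max_ending_here = -15, max_so_far = -15
Position 2 (value -16): max_ending_here = -16, max_so_far = -15
Position 3 (value 18): max_ending_here = 18, max_so_far = 18
Position 4 (value -3): max_ending_here = 15, max_so_far = 18
Position 5 (value 1): max_ending_here = 16, max_so_far = 18
Position 6 (value -3): max_ending_here = 13, max_so_far = 18
Position 7 (value -17): max_ending_here = -4, max_so_far = 18
Position 8 (value 1): max_ending_here = 1, max_so_far = 18
Position 9 (value 17): max_ending_here = 18, max_so_far = 18

Maximum subarray: [18]
Maximum sum: 18

The maximum subarray is [18] with sum 18. This subarray runs from index 3 to index 3.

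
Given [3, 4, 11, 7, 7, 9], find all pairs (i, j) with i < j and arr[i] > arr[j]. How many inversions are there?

Finding inversions in [3, 4, 11, 7, 7, 9]:

(2, 3): arr[2]=11 > arr[3]=7
(2, 4): arr[2]=11 > arr[4]=7
(2, 5): arr[2]=11 > arr[5]=9

Total inversions: 3

The array has 3 inversion(s): (2,3), (2,4), (2,5). Each pair (i,j) satisfies i < j and arr[i] > arr[j].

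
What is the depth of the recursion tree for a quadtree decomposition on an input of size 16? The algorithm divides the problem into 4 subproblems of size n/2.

For divide and conquer with division factor 2:

Problem sizes at each level:
Level 0: 16
Level 1: 8
Level 2: 4
Level 3: 2
Level 4: 1

The root is level 0 and the size-1 base case is level 4 (the tree spans levels 0 through 4, i.e. 5 levels counting the root), so the depth is the number of divisions: log_2(16) = 4

The recursion tree depth is log_2(16) = 4. At each level, the problem size is divided by 2, so it takes 4 divisions to reduce to a base case of size 1. The algorithm makes 4 recursive calls at each level.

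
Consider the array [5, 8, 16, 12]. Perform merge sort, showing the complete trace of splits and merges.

Merge sort trace:

Split: [5, 8, 16, 12] -> [5, 8] and [16, 12]
  Split: [5, 8] -> [5] and [8]
  Merge: [5] + [8] -> [5, 8]
  Split: [16, 12] -> [16] and [12]
  Merge: [16] + [12] -> [12, 16]
Merge: [5, 8] + [12, 16] -> [5, 8, 12, 16]

Final sorted array: [5, 8, 12, 16]

The merge sort proceeds by recursively splitting the array and merging sorted halves.
After all merges, the sorted array is [5, 8, 12, 16].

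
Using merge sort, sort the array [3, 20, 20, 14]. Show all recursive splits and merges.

Merge sort trace:

Split: [3, 20, 20, 14] -> [3, 20] and [20, 14]
  Split: [3, 20] -> [3] and [20]
  Merge: [3] + [20] -> [3, 20]
  Split: [20, 14] -> [20] and [14]
  Merge: [20] + [14] -> [14, 20]
Merge: [3, 20] + [14, 20] -> [3, 14, 20, 20]

Final sorted array: [3, 14, 20, 20]

The merge sort proceeds by recursively splitting the array and merging sorted halves.
After all merges, the sorted array is [3, 14, 20, 20].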